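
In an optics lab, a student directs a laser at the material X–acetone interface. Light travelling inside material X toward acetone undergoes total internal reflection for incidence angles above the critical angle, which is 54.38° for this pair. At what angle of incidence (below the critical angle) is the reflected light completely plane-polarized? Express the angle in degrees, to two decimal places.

θ_B ≈ 39.11°

n₂/n₁ = sin θ_c = sin 54.38° = 0.8129.
tan θ_B equals the same ratio, so θ_B = arctan(0.8129) = 39.11°.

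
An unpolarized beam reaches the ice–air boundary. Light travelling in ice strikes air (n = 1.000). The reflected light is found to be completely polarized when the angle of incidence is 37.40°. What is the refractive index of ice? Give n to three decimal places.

Brewster's law: tan θ_B = n₂/n₁ (light incident in ice, refracted into air).
n₁ = n₂ / tan θ_B = 1.000 / tan 37.40° = 1.308.

n ≈ 1.308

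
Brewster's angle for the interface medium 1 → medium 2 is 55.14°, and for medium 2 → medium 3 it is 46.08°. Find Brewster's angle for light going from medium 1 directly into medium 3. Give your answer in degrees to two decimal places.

θ_B ≈ 56.15°

tan θ_B(1→2) = n₂/n₁ = tan 55.14° = 1.4356.
tan θ_B(2→3) = n₃/n₂ = tan 46.08° = 1.0384.
Multiplying, n₃/n₁ = 1.4356 × 1.0384 = 1.4908, and θ_B(1→3) = arctan 1.4908 = 56.15°.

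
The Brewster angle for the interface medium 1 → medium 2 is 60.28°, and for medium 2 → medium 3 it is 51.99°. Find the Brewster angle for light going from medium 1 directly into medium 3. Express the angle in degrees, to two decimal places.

θ_B ≈ 65.96°

tan θ_B(1→2) = n₂/n₁ = tan 60.28° = 1.7518.
tan θ_B(2→3) = n₃/n₂ = tan 51.99° = 1.2795.
n₃/n₁ = 2.2414. Then tan θ_B(1→3) = n₃/n₁, so θ_B(1→3) = arctan(2.2414) = 65.96°.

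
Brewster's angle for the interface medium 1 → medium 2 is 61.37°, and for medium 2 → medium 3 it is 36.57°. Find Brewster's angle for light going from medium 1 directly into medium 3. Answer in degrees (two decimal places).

θ_B ≈ 53.65°

Each Brewster angle gives a ratio: n₂/n₁ = tan 61.37° = 1.8318, n₃/n₂ = tan 36.57° = 0.7419.
So n₃/n₁ = (n₂/n₁)(n₃/n₂) = 1.8318 × 0.7419 = 1.3590.
θ_B(1→3) = arctan(1.3590) = 53.65°.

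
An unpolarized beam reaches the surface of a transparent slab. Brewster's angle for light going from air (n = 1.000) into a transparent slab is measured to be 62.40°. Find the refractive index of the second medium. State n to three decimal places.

n ≈ 1.913

Brewster's law: tan θ_B = n₂/n₁ (light incident in air, refracted into a transparent slab).
n₂ = n₁ tan θ_B = 1.000 × tan 62.40° = 1.913.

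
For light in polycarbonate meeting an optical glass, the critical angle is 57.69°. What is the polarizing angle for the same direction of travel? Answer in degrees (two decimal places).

θ_B ≈ 40.20°

sin θ_c = n₂/n₁, so n₂/n₁ = sin 57.69° = 0.8452.
Brewster: tan θ_B = n₂/n₁ = 0.8452.
θ_B = arctan(0.8452) = 40.20°.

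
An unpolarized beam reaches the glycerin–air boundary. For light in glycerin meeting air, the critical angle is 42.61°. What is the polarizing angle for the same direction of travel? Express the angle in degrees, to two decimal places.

θ_B ≈ 34.10°

n₂/n₁ = sin θ_c = sin 42.61° = 0.6770.
tan θ_B equals the same ratio, so θ_B = arctan(0.6770) = 34.10°.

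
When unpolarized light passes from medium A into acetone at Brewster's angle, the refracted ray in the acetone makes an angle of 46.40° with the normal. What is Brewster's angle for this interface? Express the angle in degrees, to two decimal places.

Since the reflected and refracted rays are at right angles at the polarizing angle, θ_B + θ_t = 90°.
θ_B = 90° − 46.40° = 43.60°.

θ_B ≈ 43.60°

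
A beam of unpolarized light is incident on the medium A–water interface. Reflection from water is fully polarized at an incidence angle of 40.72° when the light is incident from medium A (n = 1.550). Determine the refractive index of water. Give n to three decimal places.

n ≈ 1.334

Full polarization of the reflected beam means tan θ_B = n₂/n₁, where n₁ is the incident medium (medium A).
n₂ = n₁ tan θ_B = 1.550 × tan 40.72° = 1.334.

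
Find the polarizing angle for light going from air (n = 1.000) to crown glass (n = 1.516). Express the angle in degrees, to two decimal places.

At Brewster's angle the reflected and refracted rays are perpendicular, which with Snell's law gives tan θ_B = n₂/n₁.
Brewster's condition: tan θ_B = n₂/n₁ = 1.516/1.000 = 1.5160.
θ_B = arctan(1.5160) = 56.59°.

θ_B ≈ 56.59°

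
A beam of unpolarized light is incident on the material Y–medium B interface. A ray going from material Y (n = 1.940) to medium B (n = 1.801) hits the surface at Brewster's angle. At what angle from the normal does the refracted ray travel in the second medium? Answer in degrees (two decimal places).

θ_t ≈ 47.13°

tan θ_B = n₂/n₁ = 1.801/1.940 = 0.9284, so θ_B = 42.87°.
Since θ_B + θ_t = 90° at Brewster incidence, θ_t = 90° − 42.87° = 47.13°.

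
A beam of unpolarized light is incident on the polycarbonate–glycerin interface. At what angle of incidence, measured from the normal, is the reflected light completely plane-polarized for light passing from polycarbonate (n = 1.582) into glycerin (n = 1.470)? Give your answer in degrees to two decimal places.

θ_B ≈ 42.90°

Brewster's condition: tan θ_B = n₂/n₁ = 1.470/1.582 = 0.9292.
So θ_B = arctan 0.9292 = 42.90°.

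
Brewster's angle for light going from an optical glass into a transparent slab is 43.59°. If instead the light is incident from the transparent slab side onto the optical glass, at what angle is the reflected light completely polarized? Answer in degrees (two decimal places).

θ_B' ≈ 46.41°

The two Brewster angles are complementary: θ_B' = 90° − θ_B = 90° − 43.59° = 46.41°.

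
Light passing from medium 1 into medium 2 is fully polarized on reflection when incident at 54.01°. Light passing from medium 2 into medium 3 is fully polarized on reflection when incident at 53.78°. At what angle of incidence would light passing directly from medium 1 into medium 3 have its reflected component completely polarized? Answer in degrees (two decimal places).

θ_B ≈ 61.99°

n₂/n₁ = tan 54.01° = 1.3769 and n₃/n₂ = tan 53.78° = 1.3653.
n₃/n₁ = 1.8799. Then tan θ_B(1→3) = n₃/n₁, so θ_B(1→3) = arctan(1.8799) = 61.99°.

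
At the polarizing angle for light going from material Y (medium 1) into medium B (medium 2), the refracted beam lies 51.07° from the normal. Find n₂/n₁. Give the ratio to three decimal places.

n₂/n₁ ≈ 0.808

At Brewster incidence θ_B = 90° − θ_t = 90° − 51.07° = 38.93°.
tan θ_B = n₂/n₁, so n₂/n₁ = tan 38.93° = 0.808.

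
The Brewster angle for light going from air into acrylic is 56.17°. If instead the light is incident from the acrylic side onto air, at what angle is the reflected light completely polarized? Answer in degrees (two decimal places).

θ_B' ≈ 33.83°

The two Brewster angles are complementary: θ_B' = 90° − θ_B = 90° − 56.17° = 33.83°.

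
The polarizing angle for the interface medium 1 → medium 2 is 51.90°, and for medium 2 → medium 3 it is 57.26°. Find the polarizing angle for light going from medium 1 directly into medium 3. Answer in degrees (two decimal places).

Each Brewster angle gives a ratio: n₂/n₁ = tan 51.90° = 1.2753, n₃/n₂ = tan 57.26° = 1.5553.
Multiplying, n₃/n₁ = 1.2753 × 1.5553 = 1.9835, and θ_B(1→3) = arctan 1.9835 = 63.24°.

θ_B ≈ 63.24°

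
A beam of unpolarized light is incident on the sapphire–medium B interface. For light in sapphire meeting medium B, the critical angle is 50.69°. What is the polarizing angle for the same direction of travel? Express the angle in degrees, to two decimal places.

θ_B ≈ 37.73°

sin θ_c = n₂/n₁, so n₂/n₁ = sin 50.69° = 0.7737.
Brewster: tan θ_B = n₂/n₁ = 0.7737.
θ_B = arctan(0.7737) = 37.73°.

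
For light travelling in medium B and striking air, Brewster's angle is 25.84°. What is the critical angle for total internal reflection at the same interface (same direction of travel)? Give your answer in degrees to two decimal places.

θ_c ≈ 28.97°

tan θ_B = n₂/n₁ = tan 25.84° = 0.4843.
Total internal reflection: sin θ_c = n₂/n₁ = 0.4843.
θ_c = arcsin(0.4843) = 28.97°.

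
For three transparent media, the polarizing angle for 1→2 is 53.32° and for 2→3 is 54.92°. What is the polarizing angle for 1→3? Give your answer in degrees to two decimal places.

θ_B ≈ 62.39°

Each Brewster angle gives a ratio: n₂/n₁ = tan 53.32° = 1.3426, n₃/n₂ = tan 54.92° = 1.4239.
So n₃/n₁ = (n₂/n₁)(n₃/n₂) = 1.3426 × 1.4239 = 1.9117.
θ_B(1→3) = arctan(1.9117) = 62.39°.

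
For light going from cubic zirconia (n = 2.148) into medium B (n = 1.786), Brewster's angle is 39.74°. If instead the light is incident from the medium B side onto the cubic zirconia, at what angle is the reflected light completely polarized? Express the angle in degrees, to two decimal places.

θ_B' ≈ 50.26°

The two Brewster angles are complementary: θ_B' = 90° − θ_B = 90° − 39.74° = 50.26°.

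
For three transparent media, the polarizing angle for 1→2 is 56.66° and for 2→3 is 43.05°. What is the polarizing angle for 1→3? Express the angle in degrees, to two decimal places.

tan θ_B(1→2) = n₂/n₁ = tan 56.66° = 1.5200.
tan θ_B(2→3) = n₃/n₂ = tan 43.05° = 0.9341.
So n₃/n₁ = (n₂/n₁)(n₃/n₂) = 1.5200 × 0.9341 = 1.4199.
θ_B(1→3) = arctan(1.4199) = 54.84°.

θ_B ≈ 54.84°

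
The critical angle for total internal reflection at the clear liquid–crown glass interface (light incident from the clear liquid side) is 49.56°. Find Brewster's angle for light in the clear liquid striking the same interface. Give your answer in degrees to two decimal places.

θ_B ≈ 37.27°

sin θ_c = n₂/n₁, so n₂/n₁ = sin 49.56° = 0.7611.
Brewster: tan θ_B = n₂/n₁ = 0.7611.
θ_B = arctan(0.7611) = 37.27°.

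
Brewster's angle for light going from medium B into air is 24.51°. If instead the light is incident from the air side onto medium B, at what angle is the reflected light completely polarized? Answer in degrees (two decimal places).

The two Brewster angles are complementary: θ_B' = 90° − θ_B = 90° − 24.51° = 65.49°.

θ_B' ≈ 65.49°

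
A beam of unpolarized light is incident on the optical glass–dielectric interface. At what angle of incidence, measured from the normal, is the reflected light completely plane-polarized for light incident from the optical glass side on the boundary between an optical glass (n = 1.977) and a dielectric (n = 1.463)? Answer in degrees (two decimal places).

tan θ_B = n₂/n₁ = 1.463/1.977 = 0.7400.
So θ_B = arctan 0.7400 = 36.50°.

θ_B ≈ 36.50°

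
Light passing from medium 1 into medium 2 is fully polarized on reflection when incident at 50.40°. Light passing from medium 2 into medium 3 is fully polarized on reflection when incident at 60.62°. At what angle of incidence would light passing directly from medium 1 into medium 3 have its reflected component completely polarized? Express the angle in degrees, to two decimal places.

Each Brewster angle gives a ratio: n₂/n₁ = tan 50.40° = 1.2088, n₃/n₂ = tan 60.62° = 1.7762.
n₃/n₁ = 2.1470. Then tan θ_B(1→3) = n₃/n₁, so θ_B(1→3) = arctan(2.1470) = 65.03°.

θ_B ≈ 65.03°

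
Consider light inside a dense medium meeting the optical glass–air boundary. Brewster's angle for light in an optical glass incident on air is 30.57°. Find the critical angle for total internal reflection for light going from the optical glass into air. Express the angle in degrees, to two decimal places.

From Brewster, n₂/n₁ = tan θ_B = tan 30.57° = 0.5907.
Then sin θ_c = n₂/n₁ = 0.5907, so θ_c = arcsin 0.5907 = 36.21°.

θ_c ≈ 36.21°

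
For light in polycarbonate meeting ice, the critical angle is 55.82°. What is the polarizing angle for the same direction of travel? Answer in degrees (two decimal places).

n₂/n₁ = sin θ_c = sin 55.82° = 0.8273.
tan θ_B equals the same ratio, so θ_B = arctan(0.8273) = 39.60°.

θ_B ≈ 39.60°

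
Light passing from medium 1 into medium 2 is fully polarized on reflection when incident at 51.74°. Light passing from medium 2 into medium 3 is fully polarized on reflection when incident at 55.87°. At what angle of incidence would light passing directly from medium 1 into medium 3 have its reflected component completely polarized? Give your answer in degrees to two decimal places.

θ_B ≈ 61.87°

n₂/n₁ = tan 51.74° = 1.2680 and n₃/n₂ = tan 55.87° = 1.4753.
n₃/n₁ = 1.8708. Then tan θ_B(1→3) = n₃/n₁, so θ_B(1→3) = arctan(1.8708) = 61.87°.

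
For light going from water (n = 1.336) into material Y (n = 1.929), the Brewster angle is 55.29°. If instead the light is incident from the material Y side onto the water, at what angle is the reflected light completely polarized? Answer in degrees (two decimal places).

Reversing the direction swaps n₁ and n₂, so tan θ_B' = 1/tan θ_B and θ_B' = 90° − θ_B.
Hence θ_B' = 90° − 55.29° = 34.71°.

θ_B' ≈ 34.71°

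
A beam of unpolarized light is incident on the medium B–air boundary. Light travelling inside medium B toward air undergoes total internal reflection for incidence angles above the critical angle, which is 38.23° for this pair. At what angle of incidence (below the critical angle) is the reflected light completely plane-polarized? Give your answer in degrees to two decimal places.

θ_B ≈ 31.75°

n₂/n₁ = sin θ_c = sin 38.23° = 0.6188.
tan θ_B equals the same ratio, so θ_B = arctan(0.6188) = 31.75°.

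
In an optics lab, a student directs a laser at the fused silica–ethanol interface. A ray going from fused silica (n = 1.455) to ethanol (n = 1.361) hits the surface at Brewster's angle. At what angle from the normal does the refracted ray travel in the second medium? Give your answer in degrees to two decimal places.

First find Brewster's angle: tan θ_B = 1.361/1.455 = 0.9354, giving θ_B = 43.09°.
The refracted ray is perpendicular to the reflected ray, so θ_t = 90° − θ_B = 46.91°.

θ_t ≈ 46.91°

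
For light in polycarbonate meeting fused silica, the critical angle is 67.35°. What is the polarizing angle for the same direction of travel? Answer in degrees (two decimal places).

sin θ_c = n₂/n₁, so n₂/n₁ = sin 67.35° = 0.9229.
Brewster: tan θ_B = n₂/n₁ = 0.9229.
θ_B = arctan(0.9229) = 42.70°.

θ_B ≈ 42.70°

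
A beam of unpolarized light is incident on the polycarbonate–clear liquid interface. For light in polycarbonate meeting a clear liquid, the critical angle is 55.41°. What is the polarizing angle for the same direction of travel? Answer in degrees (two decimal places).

sin θ_c = n₂/n₁, so n₂/n₁ = sin 55.41° = 0.8232.
Brewster: tan θ_B = n₂/n₁ = 0.8232.
θ_B = arctan(0.8232) = 39.46°.

θ_B ≈ 39.46°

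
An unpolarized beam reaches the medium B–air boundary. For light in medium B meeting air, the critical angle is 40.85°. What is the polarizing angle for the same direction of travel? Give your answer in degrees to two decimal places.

At the critical angle sin θ_c = n₂/n₁, giving n₂/n₁ = sin 40.85° = 0.6541.
Then tan θ_B = n₂/n₁ = 0.6541, so θ_B = arctan 0.6541 = 33.19°.

θ_B ≈ 33.19°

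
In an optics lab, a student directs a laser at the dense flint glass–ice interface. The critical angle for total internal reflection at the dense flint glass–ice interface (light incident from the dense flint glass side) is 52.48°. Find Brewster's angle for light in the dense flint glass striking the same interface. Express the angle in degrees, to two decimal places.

θ_B ≈ 38.42°

sin θ_c = n₂/n₁, so n₂/n₁ = sin 52.48° = 0.7931.
Brewster: tan θ_B = n₂/n₁ = 0.7931.
θ_B = arctan(0.7931) = 38.42°.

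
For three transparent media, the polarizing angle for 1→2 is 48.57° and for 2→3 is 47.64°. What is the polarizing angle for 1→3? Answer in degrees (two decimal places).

n₂/n₁ = tan 48.57° = 1.1331 and n₃/n₂ = tan 47.64° = 1.0967.
Multiplying, n₃/n₁ = 1.1331 × 1.0967 = 1.2426, and θ_B(1→3) = arctan 1.2426 = 51.17°.

θ_B ≈ 51.17°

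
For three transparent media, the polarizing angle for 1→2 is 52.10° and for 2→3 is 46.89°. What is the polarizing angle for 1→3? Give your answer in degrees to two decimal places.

Each Brewster angle gives a ratio: n₂/n₁ = tan 52.10° = 1.2846, n₃/n₂ = tan 46.89° = 1.0682.
Multiplying, n₃/n₁ = 1.2846 × 1.0682 = 1.3722, and θ_B(1→3) = arctan 1.3722 = 53.92°.

θ_B ≈ 53.92°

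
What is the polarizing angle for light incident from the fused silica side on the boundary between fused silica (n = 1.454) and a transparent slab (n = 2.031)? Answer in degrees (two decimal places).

tan θ_B = n₂/n₁ = 2.031/1.454 = 1.3968.
So θ_B = arctan 1.3968 = 54.40°.

θ_B ≈ 54.40°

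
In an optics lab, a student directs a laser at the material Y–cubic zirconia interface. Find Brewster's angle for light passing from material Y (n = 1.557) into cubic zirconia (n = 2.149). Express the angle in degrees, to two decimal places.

The reflected p-component vanishes when tan θ_B = n₂/n₁.
tan θ_B = n₂/n₁ = 2.149/1.557 = 1.3802.
θ_B = arctan(1.3802) = 54.08°.

θ_B ≈ 54.08°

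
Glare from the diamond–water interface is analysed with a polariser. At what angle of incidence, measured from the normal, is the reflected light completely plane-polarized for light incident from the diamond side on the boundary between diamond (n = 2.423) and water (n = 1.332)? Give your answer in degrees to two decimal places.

θ_B ≈ 28.80°

At Brewster's angle the reflected and refracted rays are perpendicular, which with Snell's law gives tan θ_B = n₂/n₁.
tan θ_B = n₂/n₁ = 1.332/2.423 = 0.5497.
θ_B = arctan(0.5497) = 28.80°.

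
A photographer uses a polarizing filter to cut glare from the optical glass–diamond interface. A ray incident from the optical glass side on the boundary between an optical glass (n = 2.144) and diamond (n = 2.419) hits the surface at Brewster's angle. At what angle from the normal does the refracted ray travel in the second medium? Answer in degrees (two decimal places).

θ_t ≈ 41.55°

θ_B = arctan(n₂/n₁) = arctan(2.419/2.144) = 48.45°.
Since θ_B + θ_t = 90° at Brewster incidence, θ_t = 90° − 48.45° = 41.55°.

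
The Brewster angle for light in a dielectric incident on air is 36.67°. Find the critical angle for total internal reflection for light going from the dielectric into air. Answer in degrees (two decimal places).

From Brewster, n₂/n₁ = tan θ_B = tan 36.67° = 0.7446.
Then sin θ_c = n₂/n₁ = 0.7446, so θ_c = arcsin 0.7446 = 48.12°.

θ_c ≈ 48.12°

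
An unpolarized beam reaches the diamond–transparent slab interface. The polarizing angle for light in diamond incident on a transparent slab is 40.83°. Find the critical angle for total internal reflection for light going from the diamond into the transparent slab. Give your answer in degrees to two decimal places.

n₂/n₁ = tan 40.83° = 0.8641; the critical angle satisfies sin θ_c = n₂/n₁.
θ_c = arcsin(0.8641) = 59.78°.

θ_c ≈ 59.78°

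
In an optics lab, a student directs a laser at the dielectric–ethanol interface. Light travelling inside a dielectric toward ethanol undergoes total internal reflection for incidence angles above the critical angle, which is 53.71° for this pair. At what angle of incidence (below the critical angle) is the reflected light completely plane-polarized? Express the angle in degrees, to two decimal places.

sin θ_c = n₂/n₁, so n₂/n₁ = sin 53.71° = 0.8060.
Brewster: tan θ_B = n₂/n₁ = 0.8060.
θ_B = arctan(0.8060) = 38.87°.

θ_B ≈ 38.87°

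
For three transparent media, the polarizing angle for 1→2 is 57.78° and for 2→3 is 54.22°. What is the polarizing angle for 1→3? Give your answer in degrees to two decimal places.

Each Brewster angle gives a ratio: n₂/n₁ = tan 57.78° = 1.5867, n₃/n₂ = tan 54.22° = 1.3876.
n₃/n₁ = 2.2017. Then tan θ_B(1→3) = n₃/n₁, so θ_B(1→3) = arctan(2.2017) = 65.57°.

θ_B ≈ 65.57°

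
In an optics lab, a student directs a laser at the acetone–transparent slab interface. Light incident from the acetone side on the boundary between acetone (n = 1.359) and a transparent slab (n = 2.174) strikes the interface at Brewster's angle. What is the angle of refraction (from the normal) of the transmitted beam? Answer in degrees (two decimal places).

θ_t ≈ 32.01°

First find Brewster's angle: tan θ_B = 2.174/1.359 = 1.5997, giving θ_B = 57.99°.
Since θ_B + θ_t = 90° at Brewster incidence, θ_t = 90° − 57.99° = 32.01°.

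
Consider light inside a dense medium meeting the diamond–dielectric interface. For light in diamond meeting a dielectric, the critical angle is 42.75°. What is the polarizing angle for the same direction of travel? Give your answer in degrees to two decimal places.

n₂/n₁ = sin θ_c = sin 42.75° = 0.6788.
tan θ_B equals the same ratio, so θ_B = arctan(0.6788) = 34.17°.

θ_B ≈ 34.17°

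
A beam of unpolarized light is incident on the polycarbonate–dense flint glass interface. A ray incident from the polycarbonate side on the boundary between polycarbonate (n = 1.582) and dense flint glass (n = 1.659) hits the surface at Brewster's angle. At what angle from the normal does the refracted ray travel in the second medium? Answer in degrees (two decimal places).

tan θ_B = n₂/n₁ = 1.659/1.582 = 1.0487, so θ_B = 46.36°.
At Brewster's angle the reflected and refracted rays are perpendicular, so θ_t = 90° − θ_B = 90° − 46.36° = 43.64°.

θ_t ≈ 43.64°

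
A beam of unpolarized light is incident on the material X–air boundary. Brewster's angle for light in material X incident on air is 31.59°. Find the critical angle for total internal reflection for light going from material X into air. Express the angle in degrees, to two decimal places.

n₂/n₁ = tan 31.59° = 0.6150; the critical angle satisfies sin θ_c = n₂/n₁.
θ_c = arcsin(0.6150) = 37.95°.

θ_c ≈ 37.95°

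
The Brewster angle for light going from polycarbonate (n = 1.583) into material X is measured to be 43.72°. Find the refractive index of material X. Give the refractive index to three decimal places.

n ≈ 1.514

At the Brewster angle, tan θ_B = n₂/n₁ with n₁ on the incident side (polycarbonate) and n₂ on the transmitted side (material X).
n₂ = n₁ tan θ_B = 1.583 × tan 43.72° = 1.514.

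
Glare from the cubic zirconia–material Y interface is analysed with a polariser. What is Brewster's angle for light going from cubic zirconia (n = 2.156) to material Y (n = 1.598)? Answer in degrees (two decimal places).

The reflected p-component vanishes when tan θ_B = n₂/n₁.
Here n₂/n₁ = 1.598/2.156 = 0.7412, and Brewster's law gives tan θ_B = n₂/n₁.
θ_B = arctan(0.7412) = 36.55°.

θ_B ≈ 36.55°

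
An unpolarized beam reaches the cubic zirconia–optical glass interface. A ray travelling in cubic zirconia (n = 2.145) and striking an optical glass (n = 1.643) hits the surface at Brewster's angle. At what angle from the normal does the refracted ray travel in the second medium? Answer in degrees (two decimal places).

θ_B = arctan(n₂/n₁) = arctan(1.643/2.145) = 37.45°.
The refracted ray is perpendicular to the reflected ray, so θ_t = 90° − θ_B = 52.55°.

θ_t ≈ 52.55°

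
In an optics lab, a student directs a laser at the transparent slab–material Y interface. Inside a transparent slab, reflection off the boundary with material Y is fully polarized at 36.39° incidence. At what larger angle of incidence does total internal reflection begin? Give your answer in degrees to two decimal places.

tan θ_B = n₂/n₁ = tan 36.39° = 0.7370.
Total internal reflection: sin θ_c = n₂/n₁ = 0.7370.
θ_c = arcsin(0.7370) = 47.48°.

θ_c ≈ 47.48°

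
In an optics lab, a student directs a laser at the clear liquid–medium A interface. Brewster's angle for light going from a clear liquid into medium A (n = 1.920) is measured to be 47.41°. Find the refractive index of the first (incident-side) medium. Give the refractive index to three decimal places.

At Brewster's angle, tan θ_B = n₂/n₁ with n₁ on the incident side (a clear liquid) and n₂ on the transmitted side (medium A).
n₁ = n₂ / tan θ_B = 1.920 / tan 47.41° = 1.765.

n ≈ 1.765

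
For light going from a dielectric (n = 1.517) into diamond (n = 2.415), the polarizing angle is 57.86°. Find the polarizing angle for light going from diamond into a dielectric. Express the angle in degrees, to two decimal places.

θ_B' ≈ 32.14°

The two Brewster angles are complementary: θ_B' = 90° − θ_B = 90° − 57.86° = 32.14°.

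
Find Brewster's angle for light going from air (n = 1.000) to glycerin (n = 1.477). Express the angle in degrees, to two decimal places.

tan θ_B = n₂/n₁ = 1.477/1.000 = 1.4770. Taking the arctangent, θ_B = 55.90°.

θ_B ≈ 55.90°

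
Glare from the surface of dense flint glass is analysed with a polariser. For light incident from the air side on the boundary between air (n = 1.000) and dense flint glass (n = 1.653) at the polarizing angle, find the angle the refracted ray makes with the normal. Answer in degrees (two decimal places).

First find Brewster's angle: tan θ_B = 1.653/1.000 = 1.6530, giving θ_B = 58.83°.
At Brewster's angle the reflected and refracted rays are perpendicular, so θ_t = 90° − θ_B = 90° − 58.83° = 31.17°.

θ_t ≈ 31.17°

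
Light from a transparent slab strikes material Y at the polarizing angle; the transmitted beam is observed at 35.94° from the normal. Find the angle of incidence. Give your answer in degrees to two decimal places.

θ_B ≈ 54.06°

Since the reflected and refracted rays are at right angles at the polarizing angle, θ_B + θ_t = 90°.
θ_B = 90° − 35.94° = 54.06°.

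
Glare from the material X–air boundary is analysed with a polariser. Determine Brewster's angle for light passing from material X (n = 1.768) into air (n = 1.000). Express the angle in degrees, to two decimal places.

θ_B ≈ 29.49°

tan θ_B = n₂/n₁ = 1.000/1.768 = 0.5656.
θ_B = arctan(0.5656) = 29.49°.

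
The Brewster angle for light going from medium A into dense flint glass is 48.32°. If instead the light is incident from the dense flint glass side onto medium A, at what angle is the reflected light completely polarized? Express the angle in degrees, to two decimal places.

tan θ_B' = n₁/n₂ = 1/tan θ_B, so θ_B' = 90° − θ_B.
θ_B' = 90° − 48.32° = 41.68°.

θ_B' ≈ 41.68°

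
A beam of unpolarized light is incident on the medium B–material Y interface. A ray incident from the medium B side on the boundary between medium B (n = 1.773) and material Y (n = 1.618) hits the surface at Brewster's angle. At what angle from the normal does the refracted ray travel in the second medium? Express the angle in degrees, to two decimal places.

First find Brewster's angle: tan θ_B = 1.618/1.773 = 0.9126, giving θ_B = 42.38°.
The refracted ray is perpendicular to the reflected ray, so θ_t = 90° − θ_B = 47.62°.

θ_t ≈ 47.62°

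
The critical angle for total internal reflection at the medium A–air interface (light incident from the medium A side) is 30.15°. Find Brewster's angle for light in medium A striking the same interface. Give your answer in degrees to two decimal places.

sin θ_c = n₂/n₁, so n₂/n₁ = sin 30.15° = 0.5023.
Brewster: tan θ_B = n₂/n₁ = 0.5023.
θ_B = arctan(0.5023) = 26.67°.

θ_B ≈ 26.67°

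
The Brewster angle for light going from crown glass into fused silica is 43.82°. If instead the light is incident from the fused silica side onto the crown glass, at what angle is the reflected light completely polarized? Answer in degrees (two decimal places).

θ_B' ≈ 46.18°

tan θ_B' = n₁/n₂ = 1/tan θ_B, so θ_B' = 90° − θ_B.
θ_B' = 90° − 43.82° = 46.18°.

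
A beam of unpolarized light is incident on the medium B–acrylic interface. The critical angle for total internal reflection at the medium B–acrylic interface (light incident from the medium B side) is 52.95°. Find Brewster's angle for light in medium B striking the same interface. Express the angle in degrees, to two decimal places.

θ_B ≈ 38.59°

sin θ_c = n₂/n₁, so n₂/n₁ = sin 52.95° = 0.7981.
Brewster: tan θ_B = n₂/n₁ = 0.7981.
θ_B = arctan(0.7981) = 38.59°.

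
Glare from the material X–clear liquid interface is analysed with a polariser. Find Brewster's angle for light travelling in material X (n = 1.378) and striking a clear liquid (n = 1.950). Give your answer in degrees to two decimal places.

θ_B ≈ 54.75°

Here n₂/n₁ = 1.950/1.378 = 1.4151, and Brewster's law gives tan θ_B = n₂/n₁. Taking the arctangent, θ_B = 54.75°.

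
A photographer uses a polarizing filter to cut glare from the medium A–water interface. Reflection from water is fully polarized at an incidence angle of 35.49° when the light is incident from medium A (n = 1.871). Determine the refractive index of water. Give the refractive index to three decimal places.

n ≈ 1.334

At the Brewster angle, tan θ_B = n₂/n₁ with n₁ on the incident side (medium A) and n₂ on the transmitted side (water).
n₂ = n₁ tan θ_B = 1.871 × tan 35.49° = 1.334.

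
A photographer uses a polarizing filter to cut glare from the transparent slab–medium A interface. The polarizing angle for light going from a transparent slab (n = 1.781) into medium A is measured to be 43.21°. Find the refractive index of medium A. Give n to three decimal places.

n ≈ 1.673

Full polarization of the reflected beam means tan θ_B = n₂/n₁, where n₁ is the incident medium (a transparent slab).
n₂ = n₁ tan θ_B = 1.781 × tan 43.21° = 1.673.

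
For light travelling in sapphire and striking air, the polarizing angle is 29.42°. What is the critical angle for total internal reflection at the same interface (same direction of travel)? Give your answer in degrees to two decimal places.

θ_c ≈ 34.33°

tan θ_B = n₂/n₁ = tan 29.42° = 0.5639.
Total internal reflection: sin θ_c = n₂/n₁ = 0.5639.
θ_c = arcsin(0.5639) = 34.33°.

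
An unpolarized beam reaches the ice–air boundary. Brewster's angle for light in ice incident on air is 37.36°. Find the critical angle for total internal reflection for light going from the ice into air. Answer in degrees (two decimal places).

θ_c ≈ 49.77°

n₂/n₁ = tan 37.36° = 0.7635; the critical angle satisfies sin θ_c = n₂/n₁.
θ_c = arcsin(0.7635) = 49.77°.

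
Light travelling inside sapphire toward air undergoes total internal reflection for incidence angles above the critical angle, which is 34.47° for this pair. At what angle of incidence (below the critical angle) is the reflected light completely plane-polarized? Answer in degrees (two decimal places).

At the critical angle sin θ_c = n₂/n₁, giving n₂/n₁ = sin 34.47° = 0.5660.
Then tan θ_B = n₂/n₁ = 0.5660, so θ_B = arctan 0.5660 = 29.51°.

θ_B ≈ 29.51°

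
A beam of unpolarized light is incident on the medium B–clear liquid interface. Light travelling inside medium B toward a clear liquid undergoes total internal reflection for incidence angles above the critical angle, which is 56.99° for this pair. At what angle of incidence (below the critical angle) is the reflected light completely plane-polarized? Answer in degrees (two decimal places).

θ_B ≈ 39.98°

sin θ_c = n₂/n₁, so n₂/n₁ = sin 56.99° = 0.8386.
Brewster: tan θ_B = n₂/n₁ = 0.8386.
θ_B = arctan(0.8386) = 39.98°.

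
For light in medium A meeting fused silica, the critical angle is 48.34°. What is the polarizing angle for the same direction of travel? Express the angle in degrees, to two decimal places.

θ_B ≈ 36.76°

n₂/n₁ = sin θ_c = sin 48.34° = 0.7471.
tan θ_B equals the same ratio, so θ_B = arctan(0.7471) = 36.76°.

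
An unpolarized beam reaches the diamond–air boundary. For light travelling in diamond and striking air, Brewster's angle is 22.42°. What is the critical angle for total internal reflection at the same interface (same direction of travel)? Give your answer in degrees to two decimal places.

From Brewster, n₂/n₁ = tan θ_B = tan 22.42° = 0.4126.
Then sin θ_c = n₂/n₁ = 0.4126, so θ_c = arcsin 0.4126 = 24.37°.

θ_c ≈ 24.37°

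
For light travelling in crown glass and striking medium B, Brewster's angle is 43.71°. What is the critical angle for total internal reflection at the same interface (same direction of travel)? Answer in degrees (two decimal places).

tan θ_B = n₂/n₁ = tan 43.71° = 0.9560.
Total internal reflection: sin θ_c = n₂/n₁ = 0.9560.
θ_c = arcsin(0.9560) = 72.93°.

θ_c ≈ 72.93°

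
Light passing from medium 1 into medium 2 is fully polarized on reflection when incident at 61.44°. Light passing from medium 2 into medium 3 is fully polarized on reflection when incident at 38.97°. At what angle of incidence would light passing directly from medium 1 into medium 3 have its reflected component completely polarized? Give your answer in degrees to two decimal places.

θ_B ≈ 56.06°

n₂/n₁ = tan 61.44° = 1.8372 and n₃/n₂ = tan 38.97° = 0.8089.
n₃/n₁ = 1.4861. Then tan θ_B(1→3) = n₃/n₁, so θ_B(1→3) = arctan(1.4861) = 56.06°.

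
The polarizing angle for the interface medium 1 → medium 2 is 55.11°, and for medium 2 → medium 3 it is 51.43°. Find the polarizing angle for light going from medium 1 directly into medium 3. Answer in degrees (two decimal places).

θ_B ≈ 60.92°

tan θ_B(1→2) = n₂/n₁ = tan 55.11° = 1.4340.
tan θ_B(2→3) = n₃/n₂ = tan 51.43° = 1.2540.
n₃/n₁ = 1.7983. Then tan θ_B(1→3) = n₃/n₁, so θ_B(1→3) = arctan(1.7983) = 60.92°.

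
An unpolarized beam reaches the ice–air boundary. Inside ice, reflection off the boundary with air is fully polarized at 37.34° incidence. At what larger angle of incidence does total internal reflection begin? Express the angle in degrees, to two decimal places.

n₂/n₁ = tan 37.34° = 0.7629; the critical angle satisfies sin θ_c = n₂/n₁.
θ_c = arcsin(0.7629) = 49.72°.

θ_c ≈ 49.72°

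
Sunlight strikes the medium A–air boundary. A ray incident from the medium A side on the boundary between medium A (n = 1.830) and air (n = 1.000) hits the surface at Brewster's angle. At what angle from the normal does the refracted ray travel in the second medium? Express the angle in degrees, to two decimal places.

First find Brewster's angle: tan θ_B = 1.000/1.830 = 0.5464, giving θ_B = 28.65°.
The refracted ray is perpendicular to the reflected ray, so θ_t = 90° − θ_B = 61.35°.

θ_t ≈ 61.35°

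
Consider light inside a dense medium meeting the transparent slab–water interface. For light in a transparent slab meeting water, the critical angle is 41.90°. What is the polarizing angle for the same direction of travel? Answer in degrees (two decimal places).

At the critical angle sin θ_c = n₂/n₁, giving n₂/n₁ = sin 41.90° = 0.6678.
Then tan θ_B = n₂/n₁ = 0.6678, so θ_B = arctan 0.6678 = 33.74°.

θ_B ≈ 33.74°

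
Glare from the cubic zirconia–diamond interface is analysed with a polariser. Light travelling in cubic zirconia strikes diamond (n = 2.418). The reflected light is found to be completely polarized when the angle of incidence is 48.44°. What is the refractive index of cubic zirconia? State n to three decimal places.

Brewster's law: tan θ_B = n₂/n₁ (light incident in cubic zirconia, refracted into diamond).
n₁ = n₂ / tan θ_B = 2.418 / tan 48.44° = 2.144.

n ≈ 2.144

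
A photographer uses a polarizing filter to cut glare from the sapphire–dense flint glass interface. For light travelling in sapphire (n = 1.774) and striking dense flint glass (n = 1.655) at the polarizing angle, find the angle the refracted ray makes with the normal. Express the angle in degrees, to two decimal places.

tan θ_B = n₂/n₁ = 1.655/1.774 = 0.9329, so θ_B = 43.01°.
At Brewster's angle the reflected and refracted rays are perpendicular, so θ_t = 90° − θ_B = 90° − 43.01° = 46.99°.

θ_t ≈ 46.99°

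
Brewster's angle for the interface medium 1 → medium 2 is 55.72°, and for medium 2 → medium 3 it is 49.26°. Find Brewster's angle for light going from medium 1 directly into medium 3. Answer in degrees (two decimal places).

tan θ_B(1→2) = n₂/n₁ = tan 55.72° = 1.4670.
tan θ_B(2→3) = n₃/n₂ = tan 49.26° = 1.1610.
So n₃/n₁ = (n₂/n₁)(n₃/n₂) = 1.4670 × 1.1610 = 1.7032.
θ_B(1→3) = arctan(1.7032) = 59.58°.

θ_B ≈ 59.58°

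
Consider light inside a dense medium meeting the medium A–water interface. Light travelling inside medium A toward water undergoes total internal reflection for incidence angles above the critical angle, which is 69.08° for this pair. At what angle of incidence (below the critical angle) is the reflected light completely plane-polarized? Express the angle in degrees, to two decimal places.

sin θ_c = n₂/n₁, so n₂/n₁ = sin 69.08° = 0.9341.
Brewster: tan θ_B = n₂/n₁ = 0.9341.
θ_B = arctan(0.9341) = 43.05°.

θ_B ≈ 43.05°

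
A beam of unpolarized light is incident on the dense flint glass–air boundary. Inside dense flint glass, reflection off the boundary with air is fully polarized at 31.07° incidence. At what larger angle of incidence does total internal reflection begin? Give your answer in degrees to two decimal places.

θ_c ≈ 37.05°

From Brewster, n₂/n₁ = tan θ_B = tan 31.07° = 0.6025.
Then sin θ_c = n₂/n₁ = 0.6025, so θ_c = arcsin 0.6025 = 37.05°.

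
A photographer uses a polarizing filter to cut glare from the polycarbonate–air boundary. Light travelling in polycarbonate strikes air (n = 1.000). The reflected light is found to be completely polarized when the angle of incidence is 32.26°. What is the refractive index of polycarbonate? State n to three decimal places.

Brewster's law: tan θ_B = n₂/n₁ (light incident in polycarbonate, refracted into air).
n₁ = n₂ / tan θ_B = 1.000 / tan 32.26° = 1.584.

n ≈ 1.584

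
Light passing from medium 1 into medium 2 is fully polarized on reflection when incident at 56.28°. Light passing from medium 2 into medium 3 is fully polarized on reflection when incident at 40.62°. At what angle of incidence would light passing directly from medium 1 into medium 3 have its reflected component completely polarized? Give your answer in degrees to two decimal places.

θ_B ≈ 52.11°

n₂/n₁ = tan 56.28° = 1.4983 and n₃/n₂ = tan 40.62° = 0.8577.
n₃/n₁ = 1.2851. Then tan θ_B(1→3) = n₃/n₁, so θ_B(1→3) = arctan(1.2851) = 52.11°.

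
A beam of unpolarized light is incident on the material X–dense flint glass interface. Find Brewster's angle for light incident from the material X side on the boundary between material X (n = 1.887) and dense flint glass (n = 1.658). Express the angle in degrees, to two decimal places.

At Brewster's angle the reflected and refracted rays are perpendicular, which with Snell's law gives tan θ_B = n₂/n₁.
Here n₂/n₁ = 1.658/1.887 = 0.8786, and Brewster's law gives tan θ_B = n₂/n₁.
θ_B = arctan(0.8786) = 41.30°.

θ_B ≈ 41.30°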